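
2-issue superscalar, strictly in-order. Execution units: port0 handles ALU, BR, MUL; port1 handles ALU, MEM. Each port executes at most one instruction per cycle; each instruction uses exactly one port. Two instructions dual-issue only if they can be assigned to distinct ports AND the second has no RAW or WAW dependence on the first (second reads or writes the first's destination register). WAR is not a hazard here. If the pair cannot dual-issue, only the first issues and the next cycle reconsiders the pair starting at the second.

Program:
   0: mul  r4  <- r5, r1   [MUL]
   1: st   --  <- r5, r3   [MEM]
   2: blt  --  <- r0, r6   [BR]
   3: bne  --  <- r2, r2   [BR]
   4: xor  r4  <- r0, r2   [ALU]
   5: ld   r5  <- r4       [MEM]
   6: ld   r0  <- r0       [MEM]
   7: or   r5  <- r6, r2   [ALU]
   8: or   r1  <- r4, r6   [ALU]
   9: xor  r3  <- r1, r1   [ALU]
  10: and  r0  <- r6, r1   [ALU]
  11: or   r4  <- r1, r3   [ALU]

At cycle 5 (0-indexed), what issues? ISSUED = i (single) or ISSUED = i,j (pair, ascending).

t=0 i0,i1:mul+st ; dual
t=1 i2:blt ; no-port BR/BR
t=2 i3,i4:bne+xor ; dual
t=3 i5:ld ; no-port MEM/MEM
t=4 i6,i7:ld+or ; dual
t=5 i8:or ; RAW r1
t=6 i9,i10:xor+and ; dual
t=7 i11:or ; tail

ISSUED = 8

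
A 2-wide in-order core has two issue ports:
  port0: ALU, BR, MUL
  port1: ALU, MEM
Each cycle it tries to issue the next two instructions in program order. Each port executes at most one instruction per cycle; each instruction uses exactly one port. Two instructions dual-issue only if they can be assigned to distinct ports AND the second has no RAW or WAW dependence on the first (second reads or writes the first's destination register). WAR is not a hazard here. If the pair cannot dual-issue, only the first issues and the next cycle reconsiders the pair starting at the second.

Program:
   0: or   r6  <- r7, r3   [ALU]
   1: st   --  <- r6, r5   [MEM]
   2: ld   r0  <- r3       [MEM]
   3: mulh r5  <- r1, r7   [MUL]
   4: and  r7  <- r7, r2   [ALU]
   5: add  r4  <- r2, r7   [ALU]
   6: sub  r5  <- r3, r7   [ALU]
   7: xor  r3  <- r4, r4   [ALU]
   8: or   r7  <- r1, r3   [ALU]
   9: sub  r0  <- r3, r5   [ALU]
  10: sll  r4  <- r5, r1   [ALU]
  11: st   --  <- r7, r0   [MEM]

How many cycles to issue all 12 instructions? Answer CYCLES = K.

t=0 i0:or ; RAW r6
t=1 i1:st ; no-port MEM/MEM
t=2 i2,i3:ld/mulh ; pair
t=3 i4:and ; RAW r7
t=4 i5,i6:add/sub ; pair
t=5 i7:xor ; RAW r3
t=6 i8,i9:or/sub ; pair
t=7 i10,i11:sll/st ; pair

CYCLES = 8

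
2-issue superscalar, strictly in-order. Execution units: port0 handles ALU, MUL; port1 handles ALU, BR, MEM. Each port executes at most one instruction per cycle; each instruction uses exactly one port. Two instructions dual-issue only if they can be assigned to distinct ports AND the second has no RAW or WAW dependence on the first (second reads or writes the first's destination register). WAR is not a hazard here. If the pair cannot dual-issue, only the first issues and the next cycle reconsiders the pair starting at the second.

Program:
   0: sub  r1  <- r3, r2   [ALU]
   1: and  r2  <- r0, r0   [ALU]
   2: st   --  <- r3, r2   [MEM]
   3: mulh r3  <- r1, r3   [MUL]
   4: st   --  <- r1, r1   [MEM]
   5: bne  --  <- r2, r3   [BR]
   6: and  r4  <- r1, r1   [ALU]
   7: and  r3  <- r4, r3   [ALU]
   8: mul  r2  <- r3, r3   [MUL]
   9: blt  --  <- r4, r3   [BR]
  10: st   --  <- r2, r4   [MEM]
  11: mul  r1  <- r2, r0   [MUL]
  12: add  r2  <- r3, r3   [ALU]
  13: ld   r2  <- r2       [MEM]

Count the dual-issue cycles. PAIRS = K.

PAIRS = 5

0. sub.ALU and.ALU @i0/i1  | pair
1. st.MEM mulh.MUL @i2/i3  | pair
2. st.MEM @i4  | no-port MEM/BR
3. bne.BR and.ALU @i5/i6  | pair
4. and.ALU @i7  | RAW r3
5. mul.MUL blt.BR @i8/i9  | pair
6. st.MEM mul.MUL @i10/i11  | pair
7. add.ALU @i12  | RAW+WAW r2
8. ld.MEM @i13  | tail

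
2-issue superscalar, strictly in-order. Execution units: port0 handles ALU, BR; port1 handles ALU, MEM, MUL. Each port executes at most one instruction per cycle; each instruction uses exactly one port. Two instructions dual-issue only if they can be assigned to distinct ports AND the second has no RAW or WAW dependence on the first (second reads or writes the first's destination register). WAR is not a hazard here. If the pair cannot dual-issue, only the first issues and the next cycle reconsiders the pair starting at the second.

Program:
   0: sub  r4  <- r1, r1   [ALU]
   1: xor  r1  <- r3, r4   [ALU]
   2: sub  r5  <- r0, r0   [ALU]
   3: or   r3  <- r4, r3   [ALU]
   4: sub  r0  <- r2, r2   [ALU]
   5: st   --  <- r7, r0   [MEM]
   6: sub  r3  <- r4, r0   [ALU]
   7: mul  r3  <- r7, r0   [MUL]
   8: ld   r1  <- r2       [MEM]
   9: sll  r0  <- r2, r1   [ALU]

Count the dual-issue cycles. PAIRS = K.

PAIRS = 3

  cy0 -> i0 (sub.ALU) RAW r4
  cy1 -> i1+i2 (xor.ALU+sub.ALU) 2-wide
  cy2 -> i3+i4 (or.ALU+sub.ALU) 2-wide
  cy3 -> i5+i6 (st.MEM+sub.ALU) 2-wide
  cy4 -> i7 (mul.MUL) no-port MUL/MEM
  cy5 -> i8 (ld.MEM) RAW r1
  cy6 -> i9 (sll.ALU) tail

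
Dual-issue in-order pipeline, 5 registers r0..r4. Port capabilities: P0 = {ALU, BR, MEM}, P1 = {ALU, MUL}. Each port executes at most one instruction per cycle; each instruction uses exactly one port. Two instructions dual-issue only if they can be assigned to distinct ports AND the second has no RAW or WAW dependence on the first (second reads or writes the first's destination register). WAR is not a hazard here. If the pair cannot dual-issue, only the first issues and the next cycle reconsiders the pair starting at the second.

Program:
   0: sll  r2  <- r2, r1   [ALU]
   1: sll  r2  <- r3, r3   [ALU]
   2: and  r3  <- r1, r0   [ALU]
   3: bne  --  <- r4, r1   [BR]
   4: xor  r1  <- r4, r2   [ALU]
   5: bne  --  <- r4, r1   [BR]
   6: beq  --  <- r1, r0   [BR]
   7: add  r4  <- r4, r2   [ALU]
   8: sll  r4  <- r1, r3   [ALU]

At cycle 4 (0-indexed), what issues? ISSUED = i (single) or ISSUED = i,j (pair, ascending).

ISSUED = 6,7

0. sll @i0  | WAW r2
1. sll+and @i1&i2  | 2-wide
2. bne+xor @i3&i4  | 2-wide
3. bne @i5  | no-port BR/BR
4. beq+add @i6&i7  | 2-wide
5. sll @i8  | tail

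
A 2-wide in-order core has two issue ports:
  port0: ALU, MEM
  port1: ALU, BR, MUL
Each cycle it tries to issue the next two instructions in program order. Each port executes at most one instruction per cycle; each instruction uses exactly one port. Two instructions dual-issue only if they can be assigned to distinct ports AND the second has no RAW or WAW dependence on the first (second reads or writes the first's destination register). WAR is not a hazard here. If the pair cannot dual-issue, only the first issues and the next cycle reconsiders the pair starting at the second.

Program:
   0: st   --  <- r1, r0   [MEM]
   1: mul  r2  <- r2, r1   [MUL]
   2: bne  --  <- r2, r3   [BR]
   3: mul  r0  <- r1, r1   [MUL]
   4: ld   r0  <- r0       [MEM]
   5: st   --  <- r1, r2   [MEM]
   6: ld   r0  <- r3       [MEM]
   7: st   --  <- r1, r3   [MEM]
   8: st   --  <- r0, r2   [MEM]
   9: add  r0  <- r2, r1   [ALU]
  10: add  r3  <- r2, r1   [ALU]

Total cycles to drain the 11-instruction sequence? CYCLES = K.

t=0 i0+i1:st mul ; 2-wide
t=1 i2:bne ; no-port BR/MUL
t=2 i3:mul ; RAW+WAW r0
t=3 i4:ld ; no-port MEM/MEM
t=4 i5:st ; no-port MEM/MEM
t=5 i6:ld ; no-port MEM/MEM
t=6 i7:st ; no-port MEM/MEM
t=7 i8+i9:st add ; 2-wide
t=8 i10:add ; tail

CYCLES = 9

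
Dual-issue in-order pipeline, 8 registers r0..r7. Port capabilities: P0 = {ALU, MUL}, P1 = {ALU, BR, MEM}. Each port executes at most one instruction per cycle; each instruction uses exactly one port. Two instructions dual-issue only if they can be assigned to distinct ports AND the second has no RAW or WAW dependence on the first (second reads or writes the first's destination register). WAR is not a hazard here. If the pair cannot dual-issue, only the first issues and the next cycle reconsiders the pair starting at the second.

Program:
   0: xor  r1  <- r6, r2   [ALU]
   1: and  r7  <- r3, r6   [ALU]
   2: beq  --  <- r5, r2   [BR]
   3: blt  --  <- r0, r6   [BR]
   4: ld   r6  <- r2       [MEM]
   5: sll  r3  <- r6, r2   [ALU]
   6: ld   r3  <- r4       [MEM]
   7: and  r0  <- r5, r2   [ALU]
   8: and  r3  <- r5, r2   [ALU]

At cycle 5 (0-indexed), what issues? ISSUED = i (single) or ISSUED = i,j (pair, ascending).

[0] i0,i1  xor;and  -- pair
[1] i2  beq  -- no-port BR/BR
[2] i3  blt  -- no-port BR/MEM
[3] i4  ld  -- RAW r6
[4] i5  sll  -- WAW r3
[5] i6,i7  ld;and  -- pair
[6] i8  and  -- tail

ISSUED = 6,7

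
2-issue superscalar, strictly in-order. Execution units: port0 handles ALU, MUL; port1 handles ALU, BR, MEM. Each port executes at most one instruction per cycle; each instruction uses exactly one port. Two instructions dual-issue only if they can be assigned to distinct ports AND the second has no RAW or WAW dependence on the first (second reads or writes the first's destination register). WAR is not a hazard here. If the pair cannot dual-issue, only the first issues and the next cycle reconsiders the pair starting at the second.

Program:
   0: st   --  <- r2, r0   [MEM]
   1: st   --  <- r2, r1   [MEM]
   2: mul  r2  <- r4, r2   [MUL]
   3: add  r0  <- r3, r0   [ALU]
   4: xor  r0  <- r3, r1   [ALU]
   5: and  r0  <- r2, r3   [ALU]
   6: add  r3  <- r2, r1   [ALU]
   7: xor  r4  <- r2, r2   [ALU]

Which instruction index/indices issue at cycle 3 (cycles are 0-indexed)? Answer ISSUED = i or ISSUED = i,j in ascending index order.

ISSUED = 4

#0 head=0: st i0 no-port MEM/MEM
#1 head=1: st/mul i1&i2 2-wide
#2 head=3: add i3 WAW r0
#3 head=4: xor i4 WAW r0
#4 head=5: and/add i5&i6 2-wide
#5 head=7: xor i7 tail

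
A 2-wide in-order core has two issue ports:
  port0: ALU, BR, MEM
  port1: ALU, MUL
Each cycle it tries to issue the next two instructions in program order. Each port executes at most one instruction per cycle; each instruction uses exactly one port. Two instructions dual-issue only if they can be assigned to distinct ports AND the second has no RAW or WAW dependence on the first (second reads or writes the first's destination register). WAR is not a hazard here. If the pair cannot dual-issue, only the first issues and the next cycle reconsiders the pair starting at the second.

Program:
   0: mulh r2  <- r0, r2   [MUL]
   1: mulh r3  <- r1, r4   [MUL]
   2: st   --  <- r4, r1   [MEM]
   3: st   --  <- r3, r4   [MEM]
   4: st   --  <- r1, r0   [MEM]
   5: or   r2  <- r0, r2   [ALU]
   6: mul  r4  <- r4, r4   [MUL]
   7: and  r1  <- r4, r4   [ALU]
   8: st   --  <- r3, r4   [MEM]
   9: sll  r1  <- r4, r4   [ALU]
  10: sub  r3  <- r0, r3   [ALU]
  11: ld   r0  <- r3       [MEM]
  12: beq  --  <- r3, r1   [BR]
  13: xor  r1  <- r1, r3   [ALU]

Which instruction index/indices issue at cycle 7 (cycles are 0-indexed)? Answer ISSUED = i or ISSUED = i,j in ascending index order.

ISSUED = 11

c0: i0 mulh  no-port MUL/MUL
c1: i1,i2 mulh+st  2-wide
c2: i3 st  no-port MEM/MEM
c3: i4,i5 st+or  2-wide
c4: i6 mul  RAW r4
c5: i7,i8 and+st  2-wide
c6: i9,i10 sll+sub  2-wide
c7: i11 ld  no-port MEM/BR
c8: i12,i13 beq+xor  2-wide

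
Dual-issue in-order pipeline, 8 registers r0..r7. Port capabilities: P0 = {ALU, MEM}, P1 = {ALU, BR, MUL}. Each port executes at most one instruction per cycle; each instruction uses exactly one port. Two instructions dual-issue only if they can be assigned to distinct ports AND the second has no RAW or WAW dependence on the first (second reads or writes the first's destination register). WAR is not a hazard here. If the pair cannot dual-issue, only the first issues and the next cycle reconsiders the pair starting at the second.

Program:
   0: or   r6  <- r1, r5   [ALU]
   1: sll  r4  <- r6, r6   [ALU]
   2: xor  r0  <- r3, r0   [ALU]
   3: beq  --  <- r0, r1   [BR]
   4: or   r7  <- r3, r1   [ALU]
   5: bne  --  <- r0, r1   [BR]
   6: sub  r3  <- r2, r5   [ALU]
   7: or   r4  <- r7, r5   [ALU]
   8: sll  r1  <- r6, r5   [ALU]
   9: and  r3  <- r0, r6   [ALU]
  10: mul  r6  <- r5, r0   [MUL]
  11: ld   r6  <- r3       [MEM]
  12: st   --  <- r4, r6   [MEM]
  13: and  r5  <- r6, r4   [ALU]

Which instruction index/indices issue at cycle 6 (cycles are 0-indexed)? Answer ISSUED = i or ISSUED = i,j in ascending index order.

t=0 i0:or.ALU ; RAW r6
t=1 i1/i2:sll.ALU+xor.ALU ; pair
t=2 i3/i4:beq.BR+or.ALU ; pair
t=3 i5/i6:bne.BR+sub.ALU ; pair
t=4 i7/i8:or.ALU+sll.ALU ; pair
t=5 i9/i10:and.ALU+mul.MUL ; pair
t=6 i11:ld.MEM ; no-port MEM/MEM
t=7 i12/i13:st.MEM+and.ALU ; pair

ISSUED = 11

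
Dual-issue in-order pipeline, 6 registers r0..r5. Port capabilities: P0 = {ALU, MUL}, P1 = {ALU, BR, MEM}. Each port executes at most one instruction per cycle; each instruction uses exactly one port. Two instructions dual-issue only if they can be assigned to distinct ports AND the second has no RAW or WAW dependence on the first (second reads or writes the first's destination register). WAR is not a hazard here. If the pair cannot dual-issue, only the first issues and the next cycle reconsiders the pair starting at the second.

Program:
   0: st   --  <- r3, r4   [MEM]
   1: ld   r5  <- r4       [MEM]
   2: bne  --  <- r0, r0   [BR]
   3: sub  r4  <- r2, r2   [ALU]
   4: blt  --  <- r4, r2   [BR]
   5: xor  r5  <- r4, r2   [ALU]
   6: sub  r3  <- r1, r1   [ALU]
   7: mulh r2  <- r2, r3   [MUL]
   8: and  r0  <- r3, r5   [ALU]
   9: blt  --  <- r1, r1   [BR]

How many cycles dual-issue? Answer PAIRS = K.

#0 head=0: st i0 no-port MEM/MEM
#1 head=1: ld i1 no-port MEM/BR
#2 head=2: bne/sub i2,i3 2-wide
#3 head=4: blt/xor i4,i5 2-wide
#4 head=6: sub i6 RAW r3
#5 head=7: mulh/and i7,i8 2-wide
#6 head=9: blt i9 tail

PAIRS = 3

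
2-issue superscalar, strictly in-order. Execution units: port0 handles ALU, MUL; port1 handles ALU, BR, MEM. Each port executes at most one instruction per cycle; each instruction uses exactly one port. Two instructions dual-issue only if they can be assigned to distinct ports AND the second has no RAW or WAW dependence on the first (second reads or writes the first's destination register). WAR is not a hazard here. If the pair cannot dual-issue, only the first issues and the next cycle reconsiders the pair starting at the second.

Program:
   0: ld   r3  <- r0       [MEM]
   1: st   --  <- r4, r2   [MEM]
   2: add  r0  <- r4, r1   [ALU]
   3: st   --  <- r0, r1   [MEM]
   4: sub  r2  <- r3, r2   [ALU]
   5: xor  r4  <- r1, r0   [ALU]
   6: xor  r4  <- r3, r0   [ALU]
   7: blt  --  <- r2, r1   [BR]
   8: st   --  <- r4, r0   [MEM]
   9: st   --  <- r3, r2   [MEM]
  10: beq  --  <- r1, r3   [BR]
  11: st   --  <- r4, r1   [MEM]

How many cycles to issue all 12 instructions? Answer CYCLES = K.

CYCLES = 9

c0: i0 ld.MEM  no-port MEM/MEM
c1: i1/i2 st.MEM add.ALU  dual
c2: i3/i4 st.MEM sub.ALU  dual
c3: i5 xor.ALU  WAW r4
c4: i6/i7 xor.ALU blt.BR  dual
c5: i8 st.MEM  no-port MEM/MEM
c6: i9 st.MEM  no-port MEM/BR
c7: i10 beq.BR  no-port BR/MEM
c8: i11 st.MEM  tail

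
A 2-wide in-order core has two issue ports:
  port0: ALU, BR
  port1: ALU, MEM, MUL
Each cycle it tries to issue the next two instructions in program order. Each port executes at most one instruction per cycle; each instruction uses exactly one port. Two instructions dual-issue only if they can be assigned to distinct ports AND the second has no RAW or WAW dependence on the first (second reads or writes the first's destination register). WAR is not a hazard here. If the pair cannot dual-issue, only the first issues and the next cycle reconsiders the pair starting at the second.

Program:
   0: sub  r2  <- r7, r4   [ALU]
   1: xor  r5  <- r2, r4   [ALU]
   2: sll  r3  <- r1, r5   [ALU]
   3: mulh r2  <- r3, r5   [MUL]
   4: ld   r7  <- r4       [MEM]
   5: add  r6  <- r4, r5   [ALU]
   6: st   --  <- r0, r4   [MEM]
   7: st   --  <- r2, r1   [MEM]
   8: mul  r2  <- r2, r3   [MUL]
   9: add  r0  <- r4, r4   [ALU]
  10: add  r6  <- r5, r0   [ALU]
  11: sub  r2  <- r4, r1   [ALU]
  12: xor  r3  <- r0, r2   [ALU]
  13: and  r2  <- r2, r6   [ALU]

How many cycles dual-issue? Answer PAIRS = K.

PAIRS = 4

c0: i0 sub  RAW r2
c1: i1 xor  RAW r5
c2: i2 sll  RAW r3
c3: i3 mulh  no-port MUL/MEM
c4: i4&i5 ld+add  dual
c5: i6 st  no-port MEM/MEM
c6: i7 st  no-port MEM/MUL
c7: i8&i9 mul+add  dual
c8: i10&i11 add+sub  dual
c9: i12&i13 xor+and  dual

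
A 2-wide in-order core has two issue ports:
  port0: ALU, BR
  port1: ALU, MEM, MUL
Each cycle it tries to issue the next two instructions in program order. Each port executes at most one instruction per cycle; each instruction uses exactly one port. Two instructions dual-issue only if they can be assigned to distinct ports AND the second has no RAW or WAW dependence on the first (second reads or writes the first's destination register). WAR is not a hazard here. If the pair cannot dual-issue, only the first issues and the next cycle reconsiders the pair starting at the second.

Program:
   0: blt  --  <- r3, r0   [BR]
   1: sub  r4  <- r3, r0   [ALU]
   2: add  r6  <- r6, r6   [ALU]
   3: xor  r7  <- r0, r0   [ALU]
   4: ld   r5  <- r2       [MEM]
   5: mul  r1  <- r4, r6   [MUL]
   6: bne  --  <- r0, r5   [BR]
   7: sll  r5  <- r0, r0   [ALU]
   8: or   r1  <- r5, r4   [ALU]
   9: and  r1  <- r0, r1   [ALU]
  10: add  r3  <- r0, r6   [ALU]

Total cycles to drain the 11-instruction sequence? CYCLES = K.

t=0 i0&i1:blt/sub ; 2-wide
t=1 i2&i3:add/xor ; 2-wide
t=2 i4:ld ; no-port MEM/MUL
t=3 i5&i6:mul/bne ; 2-wide
t=4 i7:sll ; RAW r5
t=5 i8:or ; RAW+WAW r1
t=6 i9&i10:and/add ; 2-wide

CYCLES = 7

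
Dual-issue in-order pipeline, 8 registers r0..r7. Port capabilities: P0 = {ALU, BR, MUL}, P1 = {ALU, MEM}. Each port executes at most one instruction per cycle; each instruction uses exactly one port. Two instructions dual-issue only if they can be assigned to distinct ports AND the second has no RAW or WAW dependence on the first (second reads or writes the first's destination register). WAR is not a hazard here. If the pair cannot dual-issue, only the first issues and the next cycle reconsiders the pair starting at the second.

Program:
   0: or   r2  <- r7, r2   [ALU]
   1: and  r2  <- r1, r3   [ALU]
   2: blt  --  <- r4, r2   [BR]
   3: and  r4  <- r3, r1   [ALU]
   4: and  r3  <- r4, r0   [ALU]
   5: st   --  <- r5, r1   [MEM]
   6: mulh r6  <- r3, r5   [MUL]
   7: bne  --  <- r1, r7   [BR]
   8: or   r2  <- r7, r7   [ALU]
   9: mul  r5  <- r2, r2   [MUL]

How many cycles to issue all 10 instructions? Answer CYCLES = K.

CYCLES = 7

0. or @i0  | WAW r2
1. and @i1  | RAW r2
2. blt;and @i2/i3  | pair
3. and;st @i4/i5  | pair
4. mulh @i6  | no-port MUL/BR
5. bne;or @i7/i8  | pair
6. mul @i9  | tail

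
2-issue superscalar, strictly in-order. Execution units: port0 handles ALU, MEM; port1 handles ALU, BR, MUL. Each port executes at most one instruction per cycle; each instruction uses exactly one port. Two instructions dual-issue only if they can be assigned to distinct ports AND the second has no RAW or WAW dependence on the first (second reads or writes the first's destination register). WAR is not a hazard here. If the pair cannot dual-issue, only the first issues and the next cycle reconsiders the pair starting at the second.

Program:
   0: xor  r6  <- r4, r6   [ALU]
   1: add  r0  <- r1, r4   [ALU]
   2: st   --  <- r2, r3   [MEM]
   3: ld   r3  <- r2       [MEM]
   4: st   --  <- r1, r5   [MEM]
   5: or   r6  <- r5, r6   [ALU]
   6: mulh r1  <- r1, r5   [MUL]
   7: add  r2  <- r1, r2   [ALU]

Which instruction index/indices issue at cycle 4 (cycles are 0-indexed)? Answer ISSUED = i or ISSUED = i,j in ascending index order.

t=0 i0/i1:xor;add ; pair
t=1 i2:st ; no-port MEM/MEM
t=2 i3:ld ; no-port MEM/MEM
t=3 i4/i5:st;or ; pair
t=4 i6:mulh ; RAW r1
t=5 i7:add ; tail

ISSUED = 6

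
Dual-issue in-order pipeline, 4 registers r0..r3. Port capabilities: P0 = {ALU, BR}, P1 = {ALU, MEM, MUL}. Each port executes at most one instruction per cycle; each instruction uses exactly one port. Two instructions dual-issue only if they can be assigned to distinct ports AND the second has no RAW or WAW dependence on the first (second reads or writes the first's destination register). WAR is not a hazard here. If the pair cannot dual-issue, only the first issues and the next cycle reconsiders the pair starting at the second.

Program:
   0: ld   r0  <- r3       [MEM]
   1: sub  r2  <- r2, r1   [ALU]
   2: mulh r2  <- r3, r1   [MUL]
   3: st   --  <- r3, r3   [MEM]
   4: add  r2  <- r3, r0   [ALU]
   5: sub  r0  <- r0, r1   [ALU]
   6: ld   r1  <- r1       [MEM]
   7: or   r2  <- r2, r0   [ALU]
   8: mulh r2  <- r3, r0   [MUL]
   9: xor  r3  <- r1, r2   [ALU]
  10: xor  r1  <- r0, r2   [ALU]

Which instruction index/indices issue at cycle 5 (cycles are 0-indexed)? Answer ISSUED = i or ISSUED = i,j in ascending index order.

ISSUED = 8

[0] i0,i1  ld/sub  -- dual
[1] i2  mulh  -- no-port MUL/MEM
[2] i3,i4  st/add  -- dual
[3] i5,i6  sub/ld  -- dual
[4] i7  or  -- WAW r2
[5] i8  mulh  -- RAW r2
[6] i9,i10  xor/xor  -- dual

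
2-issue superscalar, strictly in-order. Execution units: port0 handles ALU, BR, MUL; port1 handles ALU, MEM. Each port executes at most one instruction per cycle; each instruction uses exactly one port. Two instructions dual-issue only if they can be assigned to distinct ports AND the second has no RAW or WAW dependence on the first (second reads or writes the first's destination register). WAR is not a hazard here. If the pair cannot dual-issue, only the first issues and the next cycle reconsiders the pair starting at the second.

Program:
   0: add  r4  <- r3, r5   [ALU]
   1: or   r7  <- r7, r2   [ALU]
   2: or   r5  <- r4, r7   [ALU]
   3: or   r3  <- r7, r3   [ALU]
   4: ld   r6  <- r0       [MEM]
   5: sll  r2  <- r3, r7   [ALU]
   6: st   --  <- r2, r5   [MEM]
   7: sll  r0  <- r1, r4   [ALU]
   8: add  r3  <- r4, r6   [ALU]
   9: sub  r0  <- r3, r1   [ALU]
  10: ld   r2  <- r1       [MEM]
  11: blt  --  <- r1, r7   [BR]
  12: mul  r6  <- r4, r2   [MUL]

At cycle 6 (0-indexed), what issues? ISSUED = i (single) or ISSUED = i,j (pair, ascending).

ISSUED = 11

t=0 i0/i1:add.ALU/or.ALU ; 2-wide
t=1 i2/i3:or.ALU/or.ALU ; 2-wide
t=2 i4/i5:ld.MEM/sll.ALU ; 2-wide
t=3 i6/i7:st.MEM/sll.ALU ; 2-wide
t=4 i8:add.ALU ; RAW r3
t=5 i9/i10:sub.ALU/ld.MEM ; 2-wide
t=6 i11:blt.BR ; no-port BR/MUL
t=7 i12:mul.MUL ; tail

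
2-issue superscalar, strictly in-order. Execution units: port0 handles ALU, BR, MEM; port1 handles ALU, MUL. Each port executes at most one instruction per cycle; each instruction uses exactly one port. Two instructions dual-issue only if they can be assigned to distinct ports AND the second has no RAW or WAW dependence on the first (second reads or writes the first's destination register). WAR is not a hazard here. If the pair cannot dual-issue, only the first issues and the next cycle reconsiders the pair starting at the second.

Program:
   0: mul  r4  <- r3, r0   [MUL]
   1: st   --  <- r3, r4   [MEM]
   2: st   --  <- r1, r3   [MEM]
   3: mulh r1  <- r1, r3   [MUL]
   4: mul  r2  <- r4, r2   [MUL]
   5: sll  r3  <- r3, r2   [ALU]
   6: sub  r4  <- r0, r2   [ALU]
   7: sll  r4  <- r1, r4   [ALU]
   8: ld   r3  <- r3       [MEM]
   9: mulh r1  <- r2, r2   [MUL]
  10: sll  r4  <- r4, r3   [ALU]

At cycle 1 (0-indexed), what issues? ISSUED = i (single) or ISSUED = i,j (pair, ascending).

#0 head=0: mul.MUL i0 RAW r4
#1 head=1: st.MEM i1 no-port MEM/MEM
#2 head=2: st.MEM mulh.MUL i2&i3 dual
#3 head=4: mul.MUL i4 RAW r2
#4 head=5: sll.ALU sub.ALU i5&i6 dual
#5 head=7: sll.ALU ld.MEM i7&i8 dual
#6 head=9: mulh.MUL sll.ALU i9&i10 dual

ISSUED = 1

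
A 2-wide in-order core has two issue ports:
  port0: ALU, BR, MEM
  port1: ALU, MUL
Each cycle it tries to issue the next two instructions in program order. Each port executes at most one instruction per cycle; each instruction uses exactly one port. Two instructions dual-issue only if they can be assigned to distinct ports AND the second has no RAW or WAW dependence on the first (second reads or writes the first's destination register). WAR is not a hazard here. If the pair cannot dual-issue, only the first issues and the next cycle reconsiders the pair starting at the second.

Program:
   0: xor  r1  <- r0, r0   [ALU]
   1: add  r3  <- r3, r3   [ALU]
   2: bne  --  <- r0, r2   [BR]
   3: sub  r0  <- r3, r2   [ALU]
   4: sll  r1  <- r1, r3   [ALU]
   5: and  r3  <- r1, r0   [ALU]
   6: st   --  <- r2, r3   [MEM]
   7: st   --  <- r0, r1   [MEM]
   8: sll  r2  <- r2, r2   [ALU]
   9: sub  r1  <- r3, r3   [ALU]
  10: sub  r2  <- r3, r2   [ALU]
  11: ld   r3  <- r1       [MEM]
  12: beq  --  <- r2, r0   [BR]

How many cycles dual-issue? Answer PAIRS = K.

PAIRS = 4

t=0 i0,i1:xor.ALU add.ALU ; dual
t=1 i2,i3:bne.BR sub.ALU ; dual
t=2 i4:sll.ALU ; RAW r1
t=3 i5:and.ALU ; RAW r3
t=4 i6:st.MEM ; no-port MEM/MEM
t=5 i7,i8:st.MEM sll.ALU ; dual
t=6 i9,i10:sub.ALU sub.ALU ; dual
t=7 i11:ld.MEM ; no-port MEM/BR
t=8 i12:beq.BR ; tail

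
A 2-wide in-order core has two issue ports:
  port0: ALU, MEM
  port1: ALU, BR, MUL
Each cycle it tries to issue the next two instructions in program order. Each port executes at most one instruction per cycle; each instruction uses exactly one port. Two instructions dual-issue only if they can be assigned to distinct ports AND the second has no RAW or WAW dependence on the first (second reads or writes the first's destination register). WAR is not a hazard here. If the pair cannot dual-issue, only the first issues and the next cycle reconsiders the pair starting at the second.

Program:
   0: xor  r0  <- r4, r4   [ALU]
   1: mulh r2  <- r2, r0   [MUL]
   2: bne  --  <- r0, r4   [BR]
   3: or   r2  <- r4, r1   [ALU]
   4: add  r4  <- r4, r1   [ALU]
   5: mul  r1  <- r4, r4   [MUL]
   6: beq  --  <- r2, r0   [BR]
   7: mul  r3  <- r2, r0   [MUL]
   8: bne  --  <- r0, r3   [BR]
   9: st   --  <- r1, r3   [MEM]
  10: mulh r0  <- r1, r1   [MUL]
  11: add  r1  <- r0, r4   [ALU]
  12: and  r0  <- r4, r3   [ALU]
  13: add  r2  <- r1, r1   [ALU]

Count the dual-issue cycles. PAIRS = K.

0. xor.ALU @i0  | RAW r0
1. mulh.MUL @i1  | no-port MUL/BR
2. bne.BR+or.ALU @i2,i3  | pair
3. add.ALU @i4  | RAW r4
4. mul.MUL @i5  | no-port MUL/BR
5. beq.BR @i6  | no-port BR/MUL
6. mul.MUL @i7  | no-port MUL/BR
7. bne.BR+st.MEM @i8,i9  | pair
8. mulh.MUL @i10  | RAW r0
9. add.ALU+and.ALU @i11,i12  | pair
10. add.ALU @i13  | tail

PAIRS = 3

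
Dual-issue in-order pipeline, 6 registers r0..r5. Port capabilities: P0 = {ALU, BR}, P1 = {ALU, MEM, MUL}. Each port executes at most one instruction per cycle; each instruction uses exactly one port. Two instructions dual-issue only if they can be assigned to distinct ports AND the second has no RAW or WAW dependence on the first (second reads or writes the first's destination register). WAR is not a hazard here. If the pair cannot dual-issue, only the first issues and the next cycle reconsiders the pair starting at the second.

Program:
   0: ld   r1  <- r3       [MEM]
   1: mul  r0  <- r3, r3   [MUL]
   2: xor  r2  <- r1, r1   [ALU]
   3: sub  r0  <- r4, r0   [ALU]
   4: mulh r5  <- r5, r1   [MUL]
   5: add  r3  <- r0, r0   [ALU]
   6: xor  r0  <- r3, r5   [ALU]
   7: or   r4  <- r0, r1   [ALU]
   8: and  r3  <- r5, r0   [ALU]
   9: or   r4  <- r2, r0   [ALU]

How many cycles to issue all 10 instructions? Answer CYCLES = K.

#0 head=0: ld i0 no-port MEM/MUL
#1 head=1: mul/xor i1,i2 2-wide
#2 head=3: sub/mulh i3,i4 2-wide
#3 head=5: add i5 RAW r3
#4 head=6: xor i6 RAW r0
#5 head=7: or/and i7,i8 2-wide
#6 head=9: or i9 tail

CYCLES = 7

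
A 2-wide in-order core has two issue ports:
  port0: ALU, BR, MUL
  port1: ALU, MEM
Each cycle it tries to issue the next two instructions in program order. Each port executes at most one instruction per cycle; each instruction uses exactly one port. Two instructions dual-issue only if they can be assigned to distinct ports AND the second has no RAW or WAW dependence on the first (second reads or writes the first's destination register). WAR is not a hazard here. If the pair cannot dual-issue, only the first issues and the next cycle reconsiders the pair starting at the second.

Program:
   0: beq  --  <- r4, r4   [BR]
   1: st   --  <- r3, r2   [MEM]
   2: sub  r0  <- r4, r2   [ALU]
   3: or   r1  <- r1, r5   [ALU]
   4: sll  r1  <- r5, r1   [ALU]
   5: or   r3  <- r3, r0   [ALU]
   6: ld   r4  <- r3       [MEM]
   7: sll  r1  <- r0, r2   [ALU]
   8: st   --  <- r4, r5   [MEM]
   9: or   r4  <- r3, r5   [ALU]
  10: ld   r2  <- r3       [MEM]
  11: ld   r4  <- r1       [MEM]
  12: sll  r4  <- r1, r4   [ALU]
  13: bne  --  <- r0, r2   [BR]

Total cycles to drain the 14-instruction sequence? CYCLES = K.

  cy0 -> i0+i1 (beq+st) 2-wide
  cy1 -> i2+i3 (sub+or) 2-wide
  cy2 -> i4+i5 (sll+or) 2-wide
  cy3 -> i6+i7 (ld+sll) 2-wide
  cy4 -> i8+i9 (st+or) 2-wide
  cy5 -> i10 (ld) no-port MEM/MEM
  cy6 -> i11 (ld) RAW+WAW r4
  cy7 -> i12+i13 (sll+bne) 2-wide

CYCLES = 8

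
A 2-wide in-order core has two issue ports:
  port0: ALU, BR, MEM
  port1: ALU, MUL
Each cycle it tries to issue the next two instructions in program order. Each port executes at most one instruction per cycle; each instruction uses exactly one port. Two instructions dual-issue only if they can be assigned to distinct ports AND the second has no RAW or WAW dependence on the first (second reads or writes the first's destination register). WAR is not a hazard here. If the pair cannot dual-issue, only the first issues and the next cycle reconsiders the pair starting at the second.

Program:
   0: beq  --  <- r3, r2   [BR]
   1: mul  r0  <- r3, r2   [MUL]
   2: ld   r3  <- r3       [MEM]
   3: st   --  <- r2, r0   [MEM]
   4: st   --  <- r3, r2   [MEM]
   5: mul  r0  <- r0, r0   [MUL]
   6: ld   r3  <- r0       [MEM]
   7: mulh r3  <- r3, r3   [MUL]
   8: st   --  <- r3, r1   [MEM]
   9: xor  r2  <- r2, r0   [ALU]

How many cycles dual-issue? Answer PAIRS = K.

PAIRS = 3

[0] i0&i1  beq.BR mul.MUL  -- 2-wide
[1] i2  ld.MEM  -- no-port MEM/MEM
[2] i3  st.MEM  -- no-port MEM/MEM
[3] i4&i5  st.MEM mul.MUL  -- 2-wide
[4] i6  ld.MEM  -- RAW+WAW r3
[5] i7  mulh.MUL  -- RAW r3
[6] i8&i9  st.MEM xor.ALU  -- 2-wide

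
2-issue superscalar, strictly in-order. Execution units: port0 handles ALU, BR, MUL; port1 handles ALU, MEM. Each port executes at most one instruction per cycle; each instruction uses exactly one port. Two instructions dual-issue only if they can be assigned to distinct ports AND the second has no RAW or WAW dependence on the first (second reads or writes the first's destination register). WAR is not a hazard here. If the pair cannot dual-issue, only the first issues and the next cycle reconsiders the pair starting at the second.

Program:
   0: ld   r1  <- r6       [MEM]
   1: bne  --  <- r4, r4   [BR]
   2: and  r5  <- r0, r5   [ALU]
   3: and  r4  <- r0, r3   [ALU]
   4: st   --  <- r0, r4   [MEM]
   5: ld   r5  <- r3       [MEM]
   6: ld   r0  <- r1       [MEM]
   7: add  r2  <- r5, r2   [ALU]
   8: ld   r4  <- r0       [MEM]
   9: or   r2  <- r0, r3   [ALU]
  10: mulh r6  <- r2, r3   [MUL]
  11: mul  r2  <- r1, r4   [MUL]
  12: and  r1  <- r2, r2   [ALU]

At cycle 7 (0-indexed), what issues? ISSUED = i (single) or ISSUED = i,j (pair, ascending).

#0 head=0: ld.MEM/bne.BR i0+i1 dual
#1 head=2: and.ALU/and.ALU i2+i3 dual
#2 head=4: st.MEM i4 no-port MEM/MEM
#3 head=5: ld.MEM i5 no-port MEM/MEM
#4 head=6: ld.MEM/add.ALU i6+i7 dual
#5 head=8: ld.MEM/or.ALU i8+i9 dual
#6 head=10: mulh.MUL i10 no-port MUL/MUL
#7 head=11: mul.MUL i11 RAW r2
#8 head=12: and.ALU i12 tail

ISSUED = 11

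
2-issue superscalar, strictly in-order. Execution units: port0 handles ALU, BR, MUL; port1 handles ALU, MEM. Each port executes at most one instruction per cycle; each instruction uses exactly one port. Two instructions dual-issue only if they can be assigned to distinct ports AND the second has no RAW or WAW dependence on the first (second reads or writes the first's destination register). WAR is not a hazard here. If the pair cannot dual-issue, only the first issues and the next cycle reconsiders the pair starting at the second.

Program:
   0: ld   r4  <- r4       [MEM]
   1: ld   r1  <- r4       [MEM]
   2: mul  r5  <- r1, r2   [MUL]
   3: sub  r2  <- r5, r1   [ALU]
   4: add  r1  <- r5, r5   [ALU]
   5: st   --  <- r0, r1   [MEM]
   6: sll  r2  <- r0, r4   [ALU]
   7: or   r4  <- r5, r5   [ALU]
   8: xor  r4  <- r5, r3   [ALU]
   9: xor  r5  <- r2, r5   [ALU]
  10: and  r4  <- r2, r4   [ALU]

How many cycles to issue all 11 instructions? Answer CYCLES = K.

CYCLES = 8

c0: i0 ld  no-port MEM/MEM
c1: i1 ld  RAW r1
c2: i2 mul  RAW r5
c3: i3/i4 sub add  dual
c4: i5/i6 st sll  dual
c5: i7 or  WAW r4
c6: i8/i9 xor xor  dual
c7: i10 and  tail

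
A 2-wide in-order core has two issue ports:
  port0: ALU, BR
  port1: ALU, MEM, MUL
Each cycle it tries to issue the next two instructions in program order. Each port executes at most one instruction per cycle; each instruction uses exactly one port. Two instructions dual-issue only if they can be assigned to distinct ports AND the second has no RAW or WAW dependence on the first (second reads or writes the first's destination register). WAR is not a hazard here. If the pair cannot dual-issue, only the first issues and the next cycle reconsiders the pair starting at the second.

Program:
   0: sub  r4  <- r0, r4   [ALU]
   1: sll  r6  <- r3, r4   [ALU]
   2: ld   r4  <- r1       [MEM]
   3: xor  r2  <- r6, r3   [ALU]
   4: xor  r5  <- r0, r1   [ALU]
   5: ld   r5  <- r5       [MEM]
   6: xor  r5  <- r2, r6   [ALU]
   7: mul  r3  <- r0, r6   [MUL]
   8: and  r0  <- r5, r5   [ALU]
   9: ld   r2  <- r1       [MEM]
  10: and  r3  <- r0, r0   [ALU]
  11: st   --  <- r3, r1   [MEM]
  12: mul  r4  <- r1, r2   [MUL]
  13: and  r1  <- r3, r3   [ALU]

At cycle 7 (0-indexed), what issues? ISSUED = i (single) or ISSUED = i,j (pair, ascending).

c0: i0 sub.ALU  RAW r4
c1: i1/i2 sll.ALU+ld.MEM  2-wide
c2: i3/i4 xor.ALU+xor.ALU  2-wide
c3: i5 ld.MEM  WAW r5
c4: i6/i7 xor.ALU+mul.MUL  2-wide
c5: i8/i9 and.ALU+ld.MEM  2-wide
c6: i10 and.ALU  RAW r3
c7: i11 st.MEM  no-port MEM/MUL
c8: i12/i13 mul.MUL+and.ALU  2-wide

ISSUED = 11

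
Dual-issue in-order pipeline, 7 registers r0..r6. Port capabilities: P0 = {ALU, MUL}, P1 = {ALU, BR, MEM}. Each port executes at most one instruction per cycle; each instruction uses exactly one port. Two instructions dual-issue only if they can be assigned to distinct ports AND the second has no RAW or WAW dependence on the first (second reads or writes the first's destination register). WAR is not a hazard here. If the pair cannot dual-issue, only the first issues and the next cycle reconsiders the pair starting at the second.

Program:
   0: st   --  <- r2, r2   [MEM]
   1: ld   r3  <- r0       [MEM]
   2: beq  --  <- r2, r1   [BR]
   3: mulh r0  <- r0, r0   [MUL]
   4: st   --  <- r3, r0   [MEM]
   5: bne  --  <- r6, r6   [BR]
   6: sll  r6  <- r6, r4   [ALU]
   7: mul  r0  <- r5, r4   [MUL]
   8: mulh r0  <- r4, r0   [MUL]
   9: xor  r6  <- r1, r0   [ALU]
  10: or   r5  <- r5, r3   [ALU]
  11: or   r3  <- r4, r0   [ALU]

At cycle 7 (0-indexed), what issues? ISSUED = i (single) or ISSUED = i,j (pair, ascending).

ISSUED = 9,10

#0 head=0: st.MEM i0 no-port MEM/MEM
#1 head=1: ld.MEM i1 no-port MEM/BR
#2 head=2: beq.BR/mulh.MUL i2&i3 dual
#3 head=4: st.MEM i4 no-port MEM/BR
#4 head=5: bne.BR/sll.ALU i5&i6 dual
#5 head=7: mul.MUL i7 no-port MUL/MUL
#6 head=8: mulh.MUL i8 RAW r0
#7 head=9: xor.ALU/or.ALU i9&i10 dual
#8 head=11: or.ALU i11 tail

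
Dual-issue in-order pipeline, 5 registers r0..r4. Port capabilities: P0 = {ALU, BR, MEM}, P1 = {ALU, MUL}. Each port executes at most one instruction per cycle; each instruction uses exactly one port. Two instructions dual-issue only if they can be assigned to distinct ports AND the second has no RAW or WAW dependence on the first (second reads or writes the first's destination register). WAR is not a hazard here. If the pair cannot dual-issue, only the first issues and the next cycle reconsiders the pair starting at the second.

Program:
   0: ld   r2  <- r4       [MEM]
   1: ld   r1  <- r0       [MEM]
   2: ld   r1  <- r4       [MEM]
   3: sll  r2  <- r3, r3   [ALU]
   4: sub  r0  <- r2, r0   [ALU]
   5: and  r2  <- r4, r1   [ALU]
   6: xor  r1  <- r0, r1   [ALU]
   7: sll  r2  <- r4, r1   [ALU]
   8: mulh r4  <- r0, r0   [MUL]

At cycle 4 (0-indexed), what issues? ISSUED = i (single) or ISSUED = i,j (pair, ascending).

c0: i0 ld  no-port MEM/MEM
c1: i1 ld  no-port MEM/MEM
c2: i2/i3 ld;sll  pair
c3: i4/i5 sub;and  pair
c4: i6 xor  RAW r1
c5: i7/i8 sll;mulh  pair

ISSUED = 6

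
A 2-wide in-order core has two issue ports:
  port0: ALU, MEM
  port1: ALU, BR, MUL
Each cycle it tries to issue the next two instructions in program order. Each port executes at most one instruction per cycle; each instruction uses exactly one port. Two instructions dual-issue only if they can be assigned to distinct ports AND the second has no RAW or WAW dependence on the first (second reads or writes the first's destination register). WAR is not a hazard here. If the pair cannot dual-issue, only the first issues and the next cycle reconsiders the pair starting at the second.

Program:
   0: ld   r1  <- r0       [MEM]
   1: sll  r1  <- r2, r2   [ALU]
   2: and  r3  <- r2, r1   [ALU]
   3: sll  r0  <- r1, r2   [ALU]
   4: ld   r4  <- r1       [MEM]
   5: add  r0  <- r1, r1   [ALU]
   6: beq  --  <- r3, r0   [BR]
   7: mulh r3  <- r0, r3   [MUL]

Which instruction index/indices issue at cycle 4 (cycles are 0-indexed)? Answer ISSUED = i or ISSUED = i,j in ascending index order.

ISSUED = 6

  cy0 -> i0 (ld.MEM) WAW r1
  cy1 -> i1 (sll.ALU) RAW r1
  cy2 -> i2/i3 (and.ALU/sll.ALU) 2-wide
  cy3 -> i4/i5 (ld.MEM/add.ALU) 2-wide
  cy4 -> i6 (beq.BR) no-port BR/MUL
  cy5 -> i7 (mulh.MUL) tail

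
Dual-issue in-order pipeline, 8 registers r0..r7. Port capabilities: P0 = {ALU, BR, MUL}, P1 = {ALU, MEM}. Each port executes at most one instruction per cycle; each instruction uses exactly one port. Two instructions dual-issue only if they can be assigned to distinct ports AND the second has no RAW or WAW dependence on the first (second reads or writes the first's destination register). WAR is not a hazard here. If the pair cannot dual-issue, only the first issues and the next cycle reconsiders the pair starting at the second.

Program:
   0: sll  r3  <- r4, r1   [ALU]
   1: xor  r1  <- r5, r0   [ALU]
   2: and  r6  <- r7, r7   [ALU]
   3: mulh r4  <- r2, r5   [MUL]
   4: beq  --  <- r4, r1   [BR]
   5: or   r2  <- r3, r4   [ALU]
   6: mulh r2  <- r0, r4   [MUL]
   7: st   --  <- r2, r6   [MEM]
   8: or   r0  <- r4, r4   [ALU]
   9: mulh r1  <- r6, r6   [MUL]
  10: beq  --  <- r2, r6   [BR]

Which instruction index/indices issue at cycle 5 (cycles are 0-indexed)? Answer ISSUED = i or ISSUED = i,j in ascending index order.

#0 head=0: sll;xor i0,i1 pair
#1 head=2: and;mulh i2,i3 pair
#2 head=4: beq;or i4,i5 pair
#3 head=6: mulh i6 RAW r2
#4 head=7: st;or i7,i8 pair
#5 head=9: mulh i9 no-port MUL/BR
#6 head=10: beq i10 tail

ISSUED = 9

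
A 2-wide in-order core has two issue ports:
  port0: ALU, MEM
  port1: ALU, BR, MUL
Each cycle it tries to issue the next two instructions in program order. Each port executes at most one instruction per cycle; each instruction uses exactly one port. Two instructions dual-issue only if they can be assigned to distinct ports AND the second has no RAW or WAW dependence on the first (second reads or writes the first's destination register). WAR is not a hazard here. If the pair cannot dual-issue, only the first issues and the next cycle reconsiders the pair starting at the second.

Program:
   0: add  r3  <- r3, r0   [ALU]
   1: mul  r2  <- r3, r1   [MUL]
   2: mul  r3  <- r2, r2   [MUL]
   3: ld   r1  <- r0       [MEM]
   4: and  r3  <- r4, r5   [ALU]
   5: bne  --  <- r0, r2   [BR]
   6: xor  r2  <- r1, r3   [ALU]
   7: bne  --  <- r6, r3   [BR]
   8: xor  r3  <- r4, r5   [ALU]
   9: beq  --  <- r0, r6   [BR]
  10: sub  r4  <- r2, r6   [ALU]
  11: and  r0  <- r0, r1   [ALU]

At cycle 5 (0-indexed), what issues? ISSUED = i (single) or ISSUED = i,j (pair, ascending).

[0] i0  add  -- RAW r3
[1] i1  mul  -- no-port MUL/MUL
[2] i2&i3  mul+ld  -- pair
[3] i4&i5  and+bne  -- pair
[4] i6&i7  xor+bne  -- pair
[5] i8&i9  xor+beq  -- pair
[6] i10&i11  sub+and  -- pair

ISSUED = 8,9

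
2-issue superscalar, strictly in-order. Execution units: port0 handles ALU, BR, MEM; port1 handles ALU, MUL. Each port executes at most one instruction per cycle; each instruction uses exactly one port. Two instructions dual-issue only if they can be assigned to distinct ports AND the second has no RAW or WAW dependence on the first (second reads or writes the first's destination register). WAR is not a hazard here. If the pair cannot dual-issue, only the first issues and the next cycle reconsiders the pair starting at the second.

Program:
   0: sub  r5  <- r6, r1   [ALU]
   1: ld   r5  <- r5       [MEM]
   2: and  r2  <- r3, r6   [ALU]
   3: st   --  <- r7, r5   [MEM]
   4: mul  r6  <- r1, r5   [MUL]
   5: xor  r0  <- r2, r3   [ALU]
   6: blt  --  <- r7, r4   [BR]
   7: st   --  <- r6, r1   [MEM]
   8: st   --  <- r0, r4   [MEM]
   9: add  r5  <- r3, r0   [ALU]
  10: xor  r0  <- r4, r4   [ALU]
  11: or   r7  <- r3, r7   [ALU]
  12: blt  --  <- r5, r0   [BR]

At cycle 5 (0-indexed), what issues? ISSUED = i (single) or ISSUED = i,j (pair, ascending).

ISSUED = 8,9

t=0 i0:sub.ALU ; RAW+WAW r5
t=1 i1+i2:ld.MEM/and.ALU ; pair
t=2 i3+i4:st.MEM/mul.MUL ; pair
t=3 i5+i6:xor.ALU/blt.BR ; pair
t=4 i7:st.MEM ; no-port MEM/MEM
t=5 i8+i9:st.MEM/add.ALU ; pair
t=6 i10+i11:xor.ALU/or.ALU ; pair
t=7 i12:blt.BR ; tail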